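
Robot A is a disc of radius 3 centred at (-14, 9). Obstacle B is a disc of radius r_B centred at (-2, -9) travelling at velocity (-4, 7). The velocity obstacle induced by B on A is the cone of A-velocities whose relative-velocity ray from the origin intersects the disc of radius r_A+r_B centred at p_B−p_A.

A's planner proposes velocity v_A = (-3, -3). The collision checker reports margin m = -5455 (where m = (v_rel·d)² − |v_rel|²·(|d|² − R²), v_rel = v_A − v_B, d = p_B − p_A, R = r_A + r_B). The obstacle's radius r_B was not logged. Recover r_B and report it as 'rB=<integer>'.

m = -5455
d = (12, -18);  v_rel = (1, -10),  |v_rel|² = 101
v_rel×d = (1)·(-18) − (-10)·(12) = 102
since m = R²·101 − 102²:  R² = (10404 + -5455) / 101 = 49
R = √49 = 7  ⇒  r_B = 7 − 3 = 4

rB=4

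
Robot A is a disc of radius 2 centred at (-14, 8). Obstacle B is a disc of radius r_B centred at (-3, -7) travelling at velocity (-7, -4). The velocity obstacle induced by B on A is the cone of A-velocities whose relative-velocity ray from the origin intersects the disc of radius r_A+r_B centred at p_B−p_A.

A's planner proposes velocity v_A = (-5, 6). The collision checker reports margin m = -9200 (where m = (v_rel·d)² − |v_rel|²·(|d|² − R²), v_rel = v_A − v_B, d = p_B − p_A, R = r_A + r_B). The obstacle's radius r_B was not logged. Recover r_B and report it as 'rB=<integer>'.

m = -9200
d = (11, -15);  v_rel = (2, 10),  |v_rel|² = 104
v_rel×d = (2)·(-15) − (10)·(11) = -140
since m = R²·104 − (-140)²:  R² = (19600 + -9200) / 104 = 100
R = √100 = 10  ⇒  r_B = 10 − 2 = 8

rB=8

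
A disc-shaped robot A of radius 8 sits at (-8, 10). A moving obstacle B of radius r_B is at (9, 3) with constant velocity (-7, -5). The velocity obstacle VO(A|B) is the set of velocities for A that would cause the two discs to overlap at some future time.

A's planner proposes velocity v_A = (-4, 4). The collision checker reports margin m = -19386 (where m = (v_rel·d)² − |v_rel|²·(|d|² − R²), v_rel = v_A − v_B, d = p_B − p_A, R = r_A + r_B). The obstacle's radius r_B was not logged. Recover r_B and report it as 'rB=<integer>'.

m = -19386
d = (17, -7);  v_rel = (3, 9),  |v_rel|² = 90
v_rel×d = (3)·(-7) − (9)·(17) = -174
since m = R²·90 − (-174)²:  R² = (30276 + -19386) / 90 = 121
R = √121 = 11  ⇒  r_B = 11 − 8 = 3

rB=3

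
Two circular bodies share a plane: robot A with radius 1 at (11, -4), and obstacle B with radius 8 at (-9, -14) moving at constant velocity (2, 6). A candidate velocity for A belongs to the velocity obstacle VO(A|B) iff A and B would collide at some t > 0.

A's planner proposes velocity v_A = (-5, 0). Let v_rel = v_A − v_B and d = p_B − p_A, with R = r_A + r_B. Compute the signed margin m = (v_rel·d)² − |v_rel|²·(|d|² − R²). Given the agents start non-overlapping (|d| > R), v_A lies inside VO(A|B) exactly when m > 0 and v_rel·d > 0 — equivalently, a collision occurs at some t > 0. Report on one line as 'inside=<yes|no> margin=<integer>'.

d = (-20, -10),  |d|² = 500;  R = 1+8 = 9,  c = 500−9² = 419
v_rel = (-7, -6),  |v_rel|² = 85;  v_rel·d = (-7)·(-20) + (-6)·(-10) = 200
85·t² − 400·t + 419 = 0  ⇒  m = 200² − 85·419 = 4385
m = 4385 > 0,  v_rel·d = 200 > 0  ⇒  inside

inside=yes margin=4385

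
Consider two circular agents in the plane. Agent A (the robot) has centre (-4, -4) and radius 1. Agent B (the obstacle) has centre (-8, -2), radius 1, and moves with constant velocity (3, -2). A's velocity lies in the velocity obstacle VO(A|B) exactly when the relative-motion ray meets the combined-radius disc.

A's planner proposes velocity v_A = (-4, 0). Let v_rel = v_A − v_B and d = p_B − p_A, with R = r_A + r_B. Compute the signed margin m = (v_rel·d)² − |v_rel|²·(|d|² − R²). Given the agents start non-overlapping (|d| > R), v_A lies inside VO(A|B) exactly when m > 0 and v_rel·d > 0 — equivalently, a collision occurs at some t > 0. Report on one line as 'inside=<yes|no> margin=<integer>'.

d = (-4, 2),  |d|² = 20;  R = 1+1 = 2,  c = 20−2² = 16
v_rel = (-7, 2),  |v_rel|² = 53;  v_rel·d = (-7)·(-4) + (2)·(2) = 32
53·t² − 64·t + 16 = 0  ⇒  m = 32² − 53·16 = 176
m = 176 > 0,  v_rel·d = 32 > 0  ⇒  inside

inside=yes margin=176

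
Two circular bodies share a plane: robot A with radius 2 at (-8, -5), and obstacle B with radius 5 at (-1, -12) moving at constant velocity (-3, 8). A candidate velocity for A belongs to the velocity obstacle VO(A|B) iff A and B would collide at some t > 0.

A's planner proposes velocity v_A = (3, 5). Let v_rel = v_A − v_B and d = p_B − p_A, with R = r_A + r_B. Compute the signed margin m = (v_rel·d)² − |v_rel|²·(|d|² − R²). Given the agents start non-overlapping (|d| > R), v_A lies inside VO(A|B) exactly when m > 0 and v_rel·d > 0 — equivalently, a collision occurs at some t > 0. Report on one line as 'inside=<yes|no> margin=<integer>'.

d = (7, -7),  |d|² = 98;  R = 2+5 = 7,  c = 98−7² = 49
v_rel = (6, -3),  |v_rel|² = 45;  v_rel·d = (6)·(7) + (-3)·(-7) = 63
45·t² − 126·t + 49 = 0  ⇒  m = 63² − 45·49 = 1764
m = 1764 > 0,  v_rel·d = 63 > 0  ⇒  inside

inside=yes margin=1764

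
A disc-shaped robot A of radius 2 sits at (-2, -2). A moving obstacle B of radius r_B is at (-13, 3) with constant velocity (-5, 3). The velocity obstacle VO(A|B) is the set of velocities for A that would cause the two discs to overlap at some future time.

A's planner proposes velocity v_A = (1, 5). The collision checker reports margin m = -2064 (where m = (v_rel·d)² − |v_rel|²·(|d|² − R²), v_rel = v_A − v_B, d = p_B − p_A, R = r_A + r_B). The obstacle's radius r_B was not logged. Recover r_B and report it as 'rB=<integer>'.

m = -2064
d = (-11, 5);  v_rel = (6, 2),  |v_rel|² = 40
v_rel×d = (6)·(5) − (2)·(-11) = 52
since m = R²·40 − 52²:  R² = (2704 + -2064) / 40 = 16
R = √16 = 4  ⇒  r_B = 4 − 2 = 2

rB=2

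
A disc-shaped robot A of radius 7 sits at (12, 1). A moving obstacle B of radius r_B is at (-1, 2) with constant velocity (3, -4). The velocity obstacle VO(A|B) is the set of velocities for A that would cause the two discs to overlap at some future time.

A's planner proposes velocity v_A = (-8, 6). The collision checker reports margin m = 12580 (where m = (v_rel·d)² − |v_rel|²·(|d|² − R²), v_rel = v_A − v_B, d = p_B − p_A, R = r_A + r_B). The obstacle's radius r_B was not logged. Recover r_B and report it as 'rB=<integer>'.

m = 12580
d = (-13, 1);  v_rel = (-11, 10),  |v_rel|² = 221
v_rel×d = (-11)·(1) − (10)·(-13) = 119
since m = R²·221 − 119²:  R² = (14161 + 12580) / 221 = 121
R = √121 = 11  ⇒  r_B = 11 − 7 = 4

rB=4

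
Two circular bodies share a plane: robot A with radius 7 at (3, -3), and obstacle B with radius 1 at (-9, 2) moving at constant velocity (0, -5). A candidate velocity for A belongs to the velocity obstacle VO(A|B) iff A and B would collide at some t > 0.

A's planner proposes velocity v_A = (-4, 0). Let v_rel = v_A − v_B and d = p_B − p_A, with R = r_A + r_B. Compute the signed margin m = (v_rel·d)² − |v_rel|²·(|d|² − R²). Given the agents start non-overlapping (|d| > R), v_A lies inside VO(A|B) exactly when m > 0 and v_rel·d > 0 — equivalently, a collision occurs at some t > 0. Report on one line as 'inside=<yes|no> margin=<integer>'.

d = (-12, 5),  |d|² = 169;  R = 7+1 = 8,  c = 169−8² = 105
v_rel = (-4, 5),  |v_rel|² = 41;  v_rel·d = (-4)·(-12) + (5)·(5) = 73
41·t² − 146·t + 105 = 0  ⇒  m = 73² − 41·105 = 1024
m = 1024 > 0,  v_rel·d = 73 > 0  ⇒  inside

inside=yes margin=1024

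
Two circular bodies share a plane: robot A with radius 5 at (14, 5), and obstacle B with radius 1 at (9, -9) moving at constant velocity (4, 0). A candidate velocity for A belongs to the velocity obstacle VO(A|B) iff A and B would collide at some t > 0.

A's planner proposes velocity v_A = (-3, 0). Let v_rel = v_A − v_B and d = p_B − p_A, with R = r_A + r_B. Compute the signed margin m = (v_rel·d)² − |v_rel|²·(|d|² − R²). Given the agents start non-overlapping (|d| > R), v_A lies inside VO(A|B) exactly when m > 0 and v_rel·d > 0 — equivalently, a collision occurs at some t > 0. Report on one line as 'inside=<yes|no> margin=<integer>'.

d = (-5, -14),  |d|² = 221;  R = 5+1 = 6,  c = 221−6² = 185
v_rel = (-7, 0),  |v_rel|² = 49;  v_rel·d = (-7)·(-5) + (0)·(-14) = 35
49·t² − 70·t + 185 = 0  ⇒  m = 35² − 49·185 = -7840
m = -7840 < 0,  v_rel·d = 35 > 0  ⇒  outside

inside=no margin=-7840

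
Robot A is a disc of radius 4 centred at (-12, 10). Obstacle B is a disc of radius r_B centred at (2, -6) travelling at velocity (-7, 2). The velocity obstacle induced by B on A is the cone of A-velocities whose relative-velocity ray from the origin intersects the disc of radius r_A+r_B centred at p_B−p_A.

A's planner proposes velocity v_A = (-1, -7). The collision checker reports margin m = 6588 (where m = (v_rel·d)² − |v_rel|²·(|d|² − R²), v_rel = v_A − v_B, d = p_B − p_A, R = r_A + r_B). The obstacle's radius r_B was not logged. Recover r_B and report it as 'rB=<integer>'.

m = 6588
d = (14, -16);  v_rel = (6, -9),  |v_rel|² = 117
v_rel×d = (6)·(-16) − (-9)·(14) = 30
since m = R²·117 − 30²:  R² = (900 + 6588) / 117 = 64
R = √64 = 8  ⇒  r_B = 8 − 4 = 4

rB=4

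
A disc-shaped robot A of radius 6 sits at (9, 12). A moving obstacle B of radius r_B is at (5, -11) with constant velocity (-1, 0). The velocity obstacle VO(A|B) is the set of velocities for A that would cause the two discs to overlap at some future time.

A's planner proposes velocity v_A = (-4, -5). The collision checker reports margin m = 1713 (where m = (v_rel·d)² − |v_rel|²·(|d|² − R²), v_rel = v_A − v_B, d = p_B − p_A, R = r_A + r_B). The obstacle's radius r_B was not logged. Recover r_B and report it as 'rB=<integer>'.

m = 1713
d = (-4, -23);  v_rel = (-3, -5),  |v_rel|² = 34
v_rel×d = (-3)·(-23) − (-5)·(-4) = 49
since m = R²·34 − 49²:  R² = (2401 + 1713) / 34 = 121
R = √121 = 11  ⇒  r_B = 11 − 6 = 5

rB=5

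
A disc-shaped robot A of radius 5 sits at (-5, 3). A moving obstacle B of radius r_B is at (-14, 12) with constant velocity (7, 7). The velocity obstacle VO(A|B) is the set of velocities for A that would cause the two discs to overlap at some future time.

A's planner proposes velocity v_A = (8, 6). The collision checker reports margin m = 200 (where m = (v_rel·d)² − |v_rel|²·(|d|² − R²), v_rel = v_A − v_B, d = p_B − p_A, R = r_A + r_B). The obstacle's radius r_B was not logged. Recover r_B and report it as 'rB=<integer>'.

m = 200
d = (-9, 9);  v_rel = (1, -1),  |v_rel|² = 2
v_rel×d = (1)·(9) − (-1)·(-9) = 0
since m = R²·2 − 0²:  R² = (0 + 200) / 2 = 100
R = √100 = 10  ⇒  r_B = 10 − 5 = 5

rB=5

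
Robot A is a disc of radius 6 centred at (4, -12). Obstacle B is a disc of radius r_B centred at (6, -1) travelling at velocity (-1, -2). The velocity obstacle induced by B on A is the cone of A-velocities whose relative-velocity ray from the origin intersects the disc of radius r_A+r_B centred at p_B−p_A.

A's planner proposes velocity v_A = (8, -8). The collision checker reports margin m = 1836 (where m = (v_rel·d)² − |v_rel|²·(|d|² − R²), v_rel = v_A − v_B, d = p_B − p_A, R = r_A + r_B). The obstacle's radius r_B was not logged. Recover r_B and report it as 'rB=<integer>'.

m = 1836
d = (2, 11);  v_rel = (9, -6),  |v_rel|² = 117
v_rel×d = (9)·(11) − (-6)·(2) = 111
since m = R²·117 − 111²:  R² = (12321 + 1836) / 117 = 121
R = √121 = 11  ⇒  r_B = 11 − 6 = 5

rB=5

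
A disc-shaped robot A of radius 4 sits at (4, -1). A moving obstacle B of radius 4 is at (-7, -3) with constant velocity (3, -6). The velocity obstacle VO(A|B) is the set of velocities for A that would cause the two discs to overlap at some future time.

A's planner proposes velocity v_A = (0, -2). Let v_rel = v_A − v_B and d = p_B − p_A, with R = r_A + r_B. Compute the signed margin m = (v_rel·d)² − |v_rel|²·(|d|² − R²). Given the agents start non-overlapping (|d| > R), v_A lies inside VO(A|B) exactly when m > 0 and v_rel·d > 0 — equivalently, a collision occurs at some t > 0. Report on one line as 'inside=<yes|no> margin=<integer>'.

d = (-11, -2),  |d|² = 125;  R = 4+4 = 8,  c = 125−8² = 61
v_rel = (-3, 4),  |v_rel|² = 25;  v_rel·d = (-3)·(-11) + (4)·(-2) = 25
25·t² − 50·t + 61 = 0  ⇒  m = 25² − 25·61 = -900
m = -900 < 0,  v_rel·d = 25 > 0  ⇒  outside

inside=no margin=-900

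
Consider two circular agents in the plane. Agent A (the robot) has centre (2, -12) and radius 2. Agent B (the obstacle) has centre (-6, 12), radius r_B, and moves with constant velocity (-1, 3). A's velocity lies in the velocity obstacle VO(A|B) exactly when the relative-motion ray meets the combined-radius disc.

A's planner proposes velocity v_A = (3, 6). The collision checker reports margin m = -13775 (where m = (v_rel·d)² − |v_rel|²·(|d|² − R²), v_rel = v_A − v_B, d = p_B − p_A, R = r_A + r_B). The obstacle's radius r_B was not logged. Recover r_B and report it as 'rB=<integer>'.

m = -13775
d = (-8, 24);  v_rel = (4, 3),  |v_rel|² = 25
v_rel×d = (4)·(24) − (3)·(-8) = 120
since m = R²·25 − 120²:  R² = (14400 + -13775) / 25 = 25
R = √25 = 5  ⇒  r_B = 5 − 2 = 3

rB=3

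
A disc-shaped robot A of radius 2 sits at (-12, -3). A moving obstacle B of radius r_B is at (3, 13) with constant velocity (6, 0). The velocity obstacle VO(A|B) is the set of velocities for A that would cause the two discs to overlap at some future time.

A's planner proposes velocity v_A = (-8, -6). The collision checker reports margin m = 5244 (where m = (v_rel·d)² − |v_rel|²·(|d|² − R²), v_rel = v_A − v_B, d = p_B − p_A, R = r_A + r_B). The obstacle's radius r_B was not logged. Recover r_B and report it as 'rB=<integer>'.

m = 5244
d = (15, 16);  v_rel = (-14, -6),  |v_rel|² = 232
v_rel×d = (-14)·(16) − (-6)·(15) = -134
since m = R²·232 − (-134)²:  R² = (17956 + 5244) / 232 = 100
R = √100 = 10  ⇒  r_B = 10 − 2 = 8

rB=8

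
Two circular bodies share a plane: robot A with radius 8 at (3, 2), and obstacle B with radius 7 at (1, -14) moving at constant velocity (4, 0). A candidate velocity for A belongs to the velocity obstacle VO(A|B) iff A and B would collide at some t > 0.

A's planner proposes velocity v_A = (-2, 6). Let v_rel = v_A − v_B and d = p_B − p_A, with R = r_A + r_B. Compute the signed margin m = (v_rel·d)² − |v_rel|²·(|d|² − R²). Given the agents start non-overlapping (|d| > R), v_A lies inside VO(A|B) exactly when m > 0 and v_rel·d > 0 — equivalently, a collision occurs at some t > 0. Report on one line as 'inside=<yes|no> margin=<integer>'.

d = (-2, -16),  |d|² = 260;  R = 8+7 = 15,  c = 260−15² = 35
v_rel = (-6, 6),  |v_rel|² = 72;  v_rel·d = (-6)·(-2) + (6)·(-16) = -84
72·t² + 168·t + 35 = 0  ⇒  m = (-84)² − 72·35 = 4536
m = 4536 > 0,  v_rel·d = -84 < 0  ⇒  outside

inside=no margin=4536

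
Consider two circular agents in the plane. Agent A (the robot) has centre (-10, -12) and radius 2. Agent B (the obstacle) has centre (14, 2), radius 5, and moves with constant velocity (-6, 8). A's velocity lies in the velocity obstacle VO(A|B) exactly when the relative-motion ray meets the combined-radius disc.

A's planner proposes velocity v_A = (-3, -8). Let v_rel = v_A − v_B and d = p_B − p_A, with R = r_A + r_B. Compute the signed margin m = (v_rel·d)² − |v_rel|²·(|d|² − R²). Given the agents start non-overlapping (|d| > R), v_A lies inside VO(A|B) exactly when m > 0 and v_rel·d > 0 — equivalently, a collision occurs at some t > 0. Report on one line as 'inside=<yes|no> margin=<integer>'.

d = (24, 14),  |d|² = 772;  R = 2+5 = 7,  c = 772−7² = 723
v_rel = (3, -16),  |v_rel|² = 265;  v_rel·d = (3)·(24) + (-16)·(14) = -152
265·t² + 304·t + 723 = 0  ⇒  m = (-152)² − 265·723 = -168491
m = -168491 < 0,  v_rel·d = -152 < 0  ⇒  outside

inside=no margin=-168491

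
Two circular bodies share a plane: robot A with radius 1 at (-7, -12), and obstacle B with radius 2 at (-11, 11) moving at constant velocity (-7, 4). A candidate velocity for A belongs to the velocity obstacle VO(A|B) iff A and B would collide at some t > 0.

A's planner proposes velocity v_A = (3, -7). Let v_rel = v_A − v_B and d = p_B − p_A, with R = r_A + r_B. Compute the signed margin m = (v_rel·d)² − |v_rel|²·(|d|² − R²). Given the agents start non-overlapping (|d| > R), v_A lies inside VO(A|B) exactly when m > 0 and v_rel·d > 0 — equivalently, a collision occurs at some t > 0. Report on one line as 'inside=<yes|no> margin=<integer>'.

d = (-4, 23),  |d|² = 545;  R = 1+2 = 3,  c = 545−3² = 536
v_rel = (10, -11),  |v_rel|² = 221;  v_rel·d = (10)·(-4) + (-11)·(23) = -293
221·t² + 586·t + 536 = 0  ⇒  m = (-293)² − 221·536 = -32607
m = -32607 < 0,  v_rel·d = -293 < 0  ⇒  outside

inside=no margin=-32607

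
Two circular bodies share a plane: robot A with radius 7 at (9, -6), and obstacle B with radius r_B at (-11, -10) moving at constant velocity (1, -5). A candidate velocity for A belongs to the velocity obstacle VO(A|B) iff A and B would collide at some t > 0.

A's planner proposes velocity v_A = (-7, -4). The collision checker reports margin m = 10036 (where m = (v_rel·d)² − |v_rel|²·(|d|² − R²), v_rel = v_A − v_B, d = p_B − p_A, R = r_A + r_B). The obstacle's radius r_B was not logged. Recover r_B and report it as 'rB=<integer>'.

m = 10036
d = (-20, -4);  v_rel = (-8, 1),  |v_rel|² = 65
v_rel×d = (-8)·(-4) − (1)·(-20) = 52
since m = R²·65 − 52²:  R² = (2704 + 10036) / 65 = 196
R = √196 = 14  ⇒  r_B = 14 − 7 = 7

rB=7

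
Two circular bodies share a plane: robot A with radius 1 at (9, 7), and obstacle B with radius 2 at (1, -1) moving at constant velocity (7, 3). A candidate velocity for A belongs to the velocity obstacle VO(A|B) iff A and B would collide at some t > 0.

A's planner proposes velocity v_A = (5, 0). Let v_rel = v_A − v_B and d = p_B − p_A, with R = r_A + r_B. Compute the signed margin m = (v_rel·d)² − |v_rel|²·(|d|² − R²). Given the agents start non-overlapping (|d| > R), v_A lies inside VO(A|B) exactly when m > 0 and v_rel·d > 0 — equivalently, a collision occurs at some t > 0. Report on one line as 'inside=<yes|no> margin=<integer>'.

d = (-8, -8),  |d|² = 128;  R = 1+2 = 3,  c = 128−3² = 119
v_rel = (-2, -3),  |v_rel|² = 13;  v_rel·d = (-2)·(-8) + (-3)·(-8) = 40
13·t² − 80·t + 119 = 0  ⇒  m = 40² − 13·119 = 53
m = 53 > 0,  v_rel·d = 40 > 0  ⇒  inside

inside=yes margin=53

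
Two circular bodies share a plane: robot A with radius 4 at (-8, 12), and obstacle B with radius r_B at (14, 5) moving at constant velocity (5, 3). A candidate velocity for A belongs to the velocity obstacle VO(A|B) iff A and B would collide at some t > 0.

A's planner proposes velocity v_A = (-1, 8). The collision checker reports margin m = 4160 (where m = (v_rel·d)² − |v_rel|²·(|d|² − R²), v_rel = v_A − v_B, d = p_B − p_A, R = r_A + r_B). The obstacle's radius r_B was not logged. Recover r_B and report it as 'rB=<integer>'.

m = 4160
d = (22, -7);  v_rel = (-6, 5),  |v_rel|² = 61
v_rel×d = (-6)·(-7) − (5)·(22) = -68
since m = R²·61 − (-68)²:  R² = (4624 + 4160) / 61 = 144
R = √144 = 12  ⇒  r_B = 12 − 4 = 8

rB=8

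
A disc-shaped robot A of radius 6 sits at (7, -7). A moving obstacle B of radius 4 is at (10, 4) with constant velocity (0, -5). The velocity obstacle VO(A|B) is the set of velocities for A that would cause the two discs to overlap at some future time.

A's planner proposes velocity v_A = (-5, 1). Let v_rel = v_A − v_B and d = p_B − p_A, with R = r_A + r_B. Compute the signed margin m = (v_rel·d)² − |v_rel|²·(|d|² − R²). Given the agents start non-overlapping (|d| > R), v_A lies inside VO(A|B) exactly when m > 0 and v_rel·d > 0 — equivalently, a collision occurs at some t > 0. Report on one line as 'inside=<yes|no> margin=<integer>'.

d = (3, 11),  |d|² = 130;  R = 6+4 = 10,  c = 130−10² = 30
v_rel = (-5, 6),  |v_rel|² = 61;  v_rel·d = (-5)·(3) + (6)·(11) = 51
61·t² − 102·t + 30 = 0  ⇒  m = 51² − 61·30 = 771
m = 771 > 0,  v_rel·d = 51 > 0  ⇒  inside

inside=yes margin=771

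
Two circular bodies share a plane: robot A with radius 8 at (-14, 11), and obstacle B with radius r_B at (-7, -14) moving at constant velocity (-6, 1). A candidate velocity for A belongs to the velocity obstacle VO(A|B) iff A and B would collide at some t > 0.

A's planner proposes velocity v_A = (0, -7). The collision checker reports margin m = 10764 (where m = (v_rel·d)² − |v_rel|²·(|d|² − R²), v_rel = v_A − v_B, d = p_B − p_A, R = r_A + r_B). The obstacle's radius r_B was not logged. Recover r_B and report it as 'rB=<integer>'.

m = 10764
d = (7, -25);  v_rel = (6, -8),  |v_rel|² = 100
v_rel×d = (6)·(-25) − (-8)·(7) = -94
since m = R²·100 − (-94)²:  R² = (8836 + 10764) / 100 = 196
R = √196 = 14  ⇒  r_B = 14 − 8 = 6

rB=6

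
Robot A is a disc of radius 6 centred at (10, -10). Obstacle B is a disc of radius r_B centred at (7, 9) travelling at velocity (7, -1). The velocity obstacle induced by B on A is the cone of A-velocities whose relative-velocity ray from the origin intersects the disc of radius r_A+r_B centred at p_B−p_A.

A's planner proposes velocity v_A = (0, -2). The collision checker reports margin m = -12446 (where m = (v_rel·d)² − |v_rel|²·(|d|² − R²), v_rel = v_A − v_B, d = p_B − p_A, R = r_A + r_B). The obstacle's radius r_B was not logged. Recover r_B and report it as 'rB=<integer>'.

m = -12446
d = (-3, 19);  v_rel = (-7, -1),  |v_rel|² = 50
v_rel×d = (-7)·(19) − (-1)·(-3) = -136
since m = R²·50 − (-136)²:  R² = (18496 + -12446) / 50 = 121
R = √121 = 11  ⇒  r_B = 11 − 6 = 5

rB=5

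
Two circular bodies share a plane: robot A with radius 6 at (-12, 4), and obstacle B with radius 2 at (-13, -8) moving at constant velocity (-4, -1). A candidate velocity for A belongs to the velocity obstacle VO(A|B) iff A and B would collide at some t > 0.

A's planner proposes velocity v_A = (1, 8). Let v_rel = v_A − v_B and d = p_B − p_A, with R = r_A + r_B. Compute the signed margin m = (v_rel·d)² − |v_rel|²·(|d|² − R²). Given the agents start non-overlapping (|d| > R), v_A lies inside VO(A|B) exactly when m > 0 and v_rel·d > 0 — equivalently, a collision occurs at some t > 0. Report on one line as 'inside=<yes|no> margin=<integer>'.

d = (-1, -12),  |d|² = 145;  R = 6+2 = 8,  c = 145−8² = 81
v_rel = (5, 9),  |v_rel|² = 106;  v_rel·d = (5)·(-1) + (9)·(-12) = -113
106·t² + 226·t + 81 = 0  ⇒  m = (-113)² − 106·81 = 4183
m = 4183 > 0,  v_rel·d = -113 < 0  ⇒  outside

inside=no margin=4183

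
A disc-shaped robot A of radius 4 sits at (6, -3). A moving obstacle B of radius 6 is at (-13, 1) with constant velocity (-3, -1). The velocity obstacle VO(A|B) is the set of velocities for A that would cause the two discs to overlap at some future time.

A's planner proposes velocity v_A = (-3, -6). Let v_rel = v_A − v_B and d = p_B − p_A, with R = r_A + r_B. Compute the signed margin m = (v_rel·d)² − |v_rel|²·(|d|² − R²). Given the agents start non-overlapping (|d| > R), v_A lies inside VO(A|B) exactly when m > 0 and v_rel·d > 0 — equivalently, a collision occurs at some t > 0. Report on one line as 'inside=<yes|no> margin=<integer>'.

d = (-19, 4),  |d|² = 377;  R = 4+6 = 10,  c = 377−10² = 277
v_rel = (0, -5),  |v_rel|² = 25;  v_rel·d = (0)·(-19) + (-5)·(4) = -20
25·t² + 40·t + 277 = 0  ⇒  m = (-20)² − 25·277 = -6525
m = -6525 < 0,  v_rel·d = -20 < 0  ⇒  outside

inside=no margin=-6525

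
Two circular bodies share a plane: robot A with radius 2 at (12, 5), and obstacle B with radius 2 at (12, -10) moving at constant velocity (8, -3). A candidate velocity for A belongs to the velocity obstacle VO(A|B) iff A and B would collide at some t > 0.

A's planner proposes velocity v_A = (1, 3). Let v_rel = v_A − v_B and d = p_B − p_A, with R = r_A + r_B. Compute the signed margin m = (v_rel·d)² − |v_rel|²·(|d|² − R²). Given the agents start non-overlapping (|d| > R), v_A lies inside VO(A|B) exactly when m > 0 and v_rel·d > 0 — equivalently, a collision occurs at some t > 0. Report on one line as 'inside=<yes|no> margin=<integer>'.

d = (0, -15),  |d|² = 225;  R = 2+2 = 4,  c = 225−4² = 209
v_rel = (-7, 6),  |v_rel|² = 85;  v_rel·d = (-7)·(0) + (6)·(-15) = -90
85·t² + 180·t + 209 = 0  ⇒  m = (-90)² − 85·209 = -9665
m = -9665 < 0,  v_rel·d = -90 < 0  ⇒  outside

inside=no margin=-9665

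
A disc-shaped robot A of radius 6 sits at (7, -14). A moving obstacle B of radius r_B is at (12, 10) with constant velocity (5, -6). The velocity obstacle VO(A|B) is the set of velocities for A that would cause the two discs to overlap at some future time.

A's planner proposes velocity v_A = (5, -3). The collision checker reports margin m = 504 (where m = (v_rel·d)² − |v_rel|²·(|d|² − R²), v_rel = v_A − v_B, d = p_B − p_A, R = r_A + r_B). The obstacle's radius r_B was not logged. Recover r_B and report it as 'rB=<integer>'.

m = 504
d = (5, 24);  v_rel = (0, 3),  |v_rel|² = 9
v_rel×d = (0)·(24) − (3)·(5) = -15
since m = R²·9 − (-15)²:  R² = (225 + 504) / 9 = 81
R = √81 = 9  ⇒  r_B = 9 − 6 = 3

rB=3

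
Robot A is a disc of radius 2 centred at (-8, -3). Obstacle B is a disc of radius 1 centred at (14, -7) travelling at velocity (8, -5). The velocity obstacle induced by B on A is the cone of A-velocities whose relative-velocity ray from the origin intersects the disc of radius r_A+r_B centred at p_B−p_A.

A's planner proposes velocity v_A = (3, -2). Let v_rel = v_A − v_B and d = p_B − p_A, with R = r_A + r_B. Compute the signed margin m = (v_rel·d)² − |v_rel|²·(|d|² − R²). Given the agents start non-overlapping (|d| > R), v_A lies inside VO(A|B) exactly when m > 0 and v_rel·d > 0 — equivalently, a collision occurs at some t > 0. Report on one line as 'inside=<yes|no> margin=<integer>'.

d = (22, -4),  |d|² = 500;  R = 2+1 = 3,  c = 500−3² = 491
v_rel = (-5, 3),  |v_rel|² = 34;  v_rel·d = (-5)·(22) + (3)·(-4) = -122
34·t² + 244·t + 491 = 0  ⇒  m = (-122)² − 34·491 = -1810
m = -1810 < 0,  v_rel·d = -122 < 0  ⇒  outside

inside=no margin=-1810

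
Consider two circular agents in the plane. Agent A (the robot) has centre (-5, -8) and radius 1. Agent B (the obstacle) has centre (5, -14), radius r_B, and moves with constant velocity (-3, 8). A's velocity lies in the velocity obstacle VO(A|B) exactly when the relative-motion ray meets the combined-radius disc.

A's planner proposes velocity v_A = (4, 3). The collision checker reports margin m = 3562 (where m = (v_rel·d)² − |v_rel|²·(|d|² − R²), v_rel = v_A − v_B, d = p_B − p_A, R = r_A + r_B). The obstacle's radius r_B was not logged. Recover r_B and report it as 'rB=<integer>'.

m = 3562
d = (10, -6);  v_rel = (7, -5),  |v_rel|² = 74
v_rel×d = (7)·(-6) − (-5)·(10) = 8
since m = R²·74 − 8²:  R² = (64 + 3562) / 74 = 49
R = √49 = 7  ⇒  r_B = 7 − 1 = 6

rB=6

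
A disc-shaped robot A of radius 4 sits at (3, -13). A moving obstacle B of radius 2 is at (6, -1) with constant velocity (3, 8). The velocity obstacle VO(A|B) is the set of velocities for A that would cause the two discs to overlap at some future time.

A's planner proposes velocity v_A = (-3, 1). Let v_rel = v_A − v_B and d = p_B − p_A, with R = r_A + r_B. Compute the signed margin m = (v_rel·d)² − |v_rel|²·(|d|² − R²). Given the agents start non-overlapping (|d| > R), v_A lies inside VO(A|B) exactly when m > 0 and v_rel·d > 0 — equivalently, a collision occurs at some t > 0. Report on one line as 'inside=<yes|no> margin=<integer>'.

d = (3, 12),  |d|² = 153;  R = 4+2 = 6,  c = 153−6² = 117
v_rel = (-6, -7),  |v_rel|² = 85;  v_rel·d = (-6)·(3) + (-7)·(12) = -102
85·t² + 204·t + 117 = 0  ⇒  m = (-102)² − 85·117 = 459
m = 459 > 0,  v_rel·d = -102 < 0  ⇒  outside

inside=no margin=459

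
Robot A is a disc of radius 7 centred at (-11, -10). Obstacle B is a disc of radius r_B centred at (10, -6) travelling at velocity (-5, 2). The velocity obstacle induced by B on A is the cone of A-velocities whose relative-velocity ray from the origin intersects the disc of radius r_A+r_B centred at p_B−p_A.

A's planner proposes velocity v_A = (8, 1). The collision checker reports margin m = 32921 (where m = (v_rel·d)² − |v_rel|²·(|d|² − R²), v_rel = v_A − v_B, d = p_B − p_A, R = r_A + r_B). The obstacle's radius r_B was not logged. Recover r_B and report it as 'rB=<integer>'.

m = 32921
d = (21, 4);  v_rel = (13, -1),  |v_rel|² = 170
v_rel×d = (13)·(4) − (-1)·(21) = 73
since m = R²·170 − 73²:  R² = (5329 + 32921) / 170 = 225
R = √225 = 15  ⇒  r_B = 15 − 7 = 8

rB=8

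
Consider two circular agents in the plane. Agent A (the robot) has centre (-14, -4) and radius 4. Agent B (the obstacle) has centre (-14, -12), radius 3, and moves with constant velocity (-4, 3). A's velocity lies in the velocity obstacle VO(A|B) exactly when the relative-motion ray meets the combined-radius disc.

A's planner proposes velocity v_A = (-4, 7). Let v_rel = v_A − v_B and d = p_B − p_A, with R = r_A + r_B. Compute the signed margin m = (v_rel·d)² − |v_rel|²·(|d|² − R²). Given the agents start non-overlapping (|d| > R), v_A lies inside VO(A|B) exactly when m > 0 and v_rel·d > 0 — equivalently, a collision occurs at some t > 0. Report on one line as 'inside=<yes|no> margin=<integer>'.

d = (0, -8),  |d|² = 64;  R = 4+3 = 7,  c = 64−7² = 15
v_rel = (0, 4),  |v_rel|² = 16;  v_rel·d = (0)·(0) + (4)·(-8) = -32
16·t² + 64·t + 15 = 0  ⇒  m = (-32)² − 16·15 = 784
m = 784 > 0,  v_rel·d = -32 < 0  ⇒  outside

inside=no margin=784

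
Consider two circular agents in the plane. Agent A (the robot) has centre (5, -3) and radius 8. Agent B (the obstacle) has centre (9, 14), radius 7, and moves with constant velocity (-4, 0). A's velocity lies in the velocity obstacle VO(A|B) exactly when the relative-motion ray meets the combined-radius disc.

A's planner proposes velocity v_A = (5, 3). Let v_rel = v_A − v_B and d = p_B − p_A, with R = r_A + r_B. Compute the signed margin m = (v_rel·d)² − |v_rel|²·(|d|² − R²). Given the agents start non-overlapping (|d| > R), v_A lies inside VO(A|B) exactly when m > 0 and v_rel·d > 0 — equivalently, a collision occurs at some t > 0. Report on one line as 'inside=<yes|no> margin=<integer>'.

d = (4, 17),  |d|² = 305;  R = 8+7 = 15,  c = 305−15² = 80
v_rel = (9, 3),  |v_rel|² = 90;  v_rel·d = (9)·(4) + (3)·(17) = 87
90·t² − 174·t + 80 = 0  ⇒  m = 87² − 90·80 = 369
m = 369 > 0,  v_rel·d = 87 > 0  ⇒  inside

inside=yes margin=369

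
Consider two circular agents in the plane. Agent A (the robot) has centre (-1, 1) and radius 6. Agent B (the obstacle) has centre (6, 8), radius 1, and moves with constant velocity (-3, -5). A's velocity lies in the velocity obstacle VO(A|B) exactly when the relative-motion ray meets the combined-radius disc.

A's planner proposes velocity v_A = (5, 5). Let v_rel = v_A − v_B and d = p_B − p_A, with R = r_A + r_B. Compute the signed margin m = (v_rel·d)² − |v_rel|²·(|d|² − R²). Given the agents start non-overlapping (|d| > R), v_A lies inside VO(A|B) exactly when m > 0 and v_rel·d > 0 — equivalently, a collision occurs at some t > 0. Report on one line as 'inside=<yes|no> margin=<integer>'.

d = (7, 7),  |d|² = 98;  R = 6+1 = 7,  c = 98−7² = 49
v_rel = (8, 10),  |v_rel|² = 164;  v_rel·d = (8)·(7) + (10)·(7) = 126
164·t² − 252·t + 49 = 0  ⇒  m = 126² − 164·49 = 7840
m = 7840 > 0,  v_rel·d = 126 > 0  ⇒  inside

inside=yes margin=7840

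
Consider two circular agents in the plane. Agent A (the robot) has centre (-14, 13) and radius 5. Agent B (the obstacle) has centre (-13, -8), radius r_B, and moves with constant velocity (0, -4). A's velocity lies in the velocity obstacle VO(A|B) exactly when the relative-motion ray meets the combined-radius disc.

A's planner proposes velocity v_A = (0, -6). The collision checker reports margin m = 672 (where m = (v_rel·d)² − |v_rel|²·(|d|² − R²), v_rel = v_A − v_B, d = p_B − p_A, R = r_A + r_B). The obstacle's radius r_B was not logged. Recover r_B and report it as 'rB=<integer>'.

m = 672
d = (1, -21);  v_rel = (0, -2),  |v_rel|² = 4
v_rel×d = (0)·(-21) − (-2)·(1) = 2
since m = R²·4 − 2²:  R² = (4 + 672) / 4 = 169
R = √169 = 13  ⇒  r_B = 13 − 5 = 8

rB=8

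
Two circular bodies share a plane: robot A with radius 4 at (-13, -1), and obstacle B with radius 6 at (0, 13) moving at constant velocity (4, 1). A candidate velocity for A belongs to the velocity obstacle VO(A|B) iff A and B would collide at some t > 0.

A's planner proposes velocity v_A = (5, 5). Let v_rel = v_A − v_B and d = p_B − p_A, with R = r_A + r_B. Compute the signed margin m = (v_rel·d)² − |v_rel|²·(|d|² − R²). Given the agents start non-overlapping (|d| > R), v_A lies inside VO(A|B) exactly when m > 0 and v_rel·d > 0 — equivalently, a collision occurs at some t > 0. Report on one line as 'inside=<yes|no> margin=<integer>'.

d = (13, 14),  |d|² = 365;  R = 4+6 = 10,  c = 365−10² = 265
v_rel = (1, 4),  |v_rel|² = 17;  v_rel·d = (1)·(13) + (4)·(14) = 69
17·t² − 138·t + 265 = 0  ⇒  m = 69² − 17·265 = 256
m = 256 > 0,  v_rel·d = 69 > 0  ⇒  inside

inside=yes margin=256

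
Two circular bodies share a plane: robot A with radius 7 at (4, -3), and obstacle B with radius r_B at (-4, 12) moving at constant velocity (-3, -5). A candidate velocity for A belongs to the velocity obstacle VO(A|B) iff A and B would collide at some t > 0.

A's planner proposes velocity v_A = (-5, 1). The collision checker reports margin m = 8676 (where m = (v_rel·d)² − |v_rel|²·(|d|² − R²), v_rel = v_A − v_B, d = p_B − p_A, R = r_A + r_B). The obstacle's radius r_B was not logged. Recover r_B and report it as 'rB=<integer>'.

m = 8676
d = (-8, 15);  v_rel = (-2, 6),  |v_rel|² = 40
v_rel×d = (-2)·(15) − (6)·(-8) = 18
since m = R²·40 − 18²:  R² = (324 + 8676) / 40 = 225
R = √225 = 15  ⇒  r_B = 15 − 7 = 8

rB=8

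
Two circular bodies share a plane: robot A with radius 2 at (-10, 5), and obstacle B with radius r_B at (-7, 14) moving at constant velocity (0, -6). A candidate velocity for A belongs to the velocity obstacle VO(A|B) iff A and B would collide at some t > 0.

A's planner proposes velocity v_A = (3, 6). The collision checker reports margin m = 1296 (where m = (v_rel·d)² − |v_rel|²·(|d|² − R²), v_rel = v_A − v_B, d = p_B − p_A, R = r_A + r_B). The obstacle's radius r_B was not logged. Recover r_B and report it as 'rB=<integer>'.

m = 1296
d = (3, 9);  v_rel = (3, 12),  |v_rel|² = 153
v_rel×d = (3)·(9) − (12)·(3) = -9
since m = R²·153 − (-9)²:  R² = (81 + 1296) / 153 = 9
R = √9 = 3  ⇒  r_B = 3 − 2 = 1

rB=1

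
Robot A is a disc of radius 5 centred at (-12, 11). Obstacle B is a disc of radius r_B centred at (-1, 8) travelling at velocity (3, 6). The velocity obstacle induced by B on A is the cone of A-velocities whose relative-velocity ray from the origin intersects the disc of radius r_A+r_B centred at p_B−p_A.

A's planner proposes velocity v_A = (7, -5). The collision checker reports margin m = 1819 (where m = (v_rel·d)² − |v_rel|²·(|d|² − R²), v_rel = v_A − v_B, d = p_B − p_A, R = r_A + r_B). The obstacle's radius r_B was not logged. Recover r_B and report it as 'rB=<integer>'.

m = 1819
d = (11, -3);  v_rel = (4, -11),  |v_rel|² = 137
v_rel×d = (4)·(-3) − (-11)·(11) = 109
since m = R²·137 − 109²:  R² = (11881 + 1819) / 137 = 100
R = √100 = 10  ⇒  r_B = 10 − 5 = 5

rB=5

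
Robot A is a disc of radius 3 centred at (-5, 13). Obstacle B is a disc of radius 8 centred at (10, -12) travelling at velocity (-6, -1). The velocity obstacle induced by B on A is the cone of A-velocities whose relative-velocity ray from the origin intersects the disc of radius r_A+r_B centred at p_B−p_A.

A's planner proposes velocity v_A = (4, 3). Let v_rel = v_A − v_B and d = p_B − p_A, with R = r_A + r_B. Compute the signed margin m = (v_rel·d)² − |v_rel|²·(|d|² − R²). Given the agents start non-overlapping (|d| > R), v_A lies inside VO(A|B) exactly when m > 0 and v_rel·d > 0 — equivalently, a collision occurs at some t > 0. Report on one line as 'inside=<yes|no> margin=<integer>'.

d = (15, -25),  |d|² = 850;  R = 3+8 = 11,  c = 850−11² = 729
v_rel = (10, 4),  |v_rel|² = 116;  v_rel·d = (10)·(15) + (4)·(-25) = 50
116·t² − 100·t + 729 = 0  ⇒  m = 50² − 116·729 = -82064
m = -82064 < 0,  v_rel·d = 50 > 0  ⇒  outside

inside=no margin=-82064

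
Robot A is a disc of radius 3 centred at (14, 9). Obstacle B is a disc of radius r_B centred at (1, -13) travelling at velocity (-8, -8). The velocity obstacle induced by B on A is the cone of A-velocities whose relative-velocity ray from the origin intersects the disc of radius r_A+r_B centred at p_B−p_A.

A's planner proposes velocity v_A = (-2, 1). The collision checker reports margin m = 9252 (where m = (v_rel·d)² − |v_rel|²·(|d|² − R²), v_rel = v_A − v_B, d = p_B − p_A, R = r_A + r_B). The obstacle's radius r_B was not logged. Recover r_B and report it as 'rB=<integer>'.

m = 9252
d = (-13, -22);  v_rel = (6, 9),  |v_rel|² = 117
v_rel×d = (6)·(-22) − (9)·(-13) = -15
since m = R²·117 − (-15)²:  R² = (225 + 9252) / 117 = 81
R = √81 = 9  ⇒  r_B = 9 − 3 = 6

rB=6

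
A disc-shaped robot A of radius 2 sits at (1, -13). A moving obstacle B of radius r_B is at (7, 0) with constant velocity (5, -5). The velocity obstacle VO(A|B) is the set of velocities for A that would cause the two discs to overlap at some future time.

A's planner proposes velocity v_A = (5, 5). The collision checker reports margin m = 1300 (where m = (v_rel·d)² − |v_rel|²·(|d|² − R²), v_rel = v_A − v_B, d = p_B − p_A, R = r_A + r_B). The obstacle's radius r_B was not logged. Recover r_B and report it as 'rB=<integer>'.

m = 1300
d = (6, 13);  v_rel = (0, 10),  |v_rel|² = 100
v_rel×d = (0)·(13) − (10)·(6) = -60
since m = R²·100 − (-60)²:  R² = (3600 + 1300) / 100 = 49
R = √49 = 7  ⇒  r_B = 7 − 2 = 5

rB=5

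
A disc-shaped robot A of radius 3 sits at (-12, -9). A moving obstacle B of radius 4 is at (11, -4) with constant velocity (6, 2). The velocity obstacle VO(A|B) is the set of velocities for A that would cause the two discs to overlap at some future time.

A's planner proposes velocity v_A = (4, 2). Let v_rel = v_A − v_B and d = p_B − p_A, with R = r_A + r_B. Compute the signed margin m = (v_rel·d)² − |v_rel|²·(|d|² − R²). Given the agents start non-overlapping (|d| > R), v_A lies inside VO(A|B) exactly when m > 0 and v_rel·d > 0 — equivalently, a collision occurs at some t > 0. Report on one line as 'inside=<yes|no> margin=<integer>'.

d = (23, 5),  |d|² = 554;  R = 3+4 = 7,  c = 554−7² = 505
v_rel = (-2, 0),  |v_rel|² = 4;  v_rel·d = (-2)·(23) + (0)·(5) = -46
4·t² + 92·t + 505 = 0  ⇒  m = (-46)² − 4·505 = 96
m = 96 > 0,  v_rel·d = -46 < 0  ⇒  outside

inside=no margin=96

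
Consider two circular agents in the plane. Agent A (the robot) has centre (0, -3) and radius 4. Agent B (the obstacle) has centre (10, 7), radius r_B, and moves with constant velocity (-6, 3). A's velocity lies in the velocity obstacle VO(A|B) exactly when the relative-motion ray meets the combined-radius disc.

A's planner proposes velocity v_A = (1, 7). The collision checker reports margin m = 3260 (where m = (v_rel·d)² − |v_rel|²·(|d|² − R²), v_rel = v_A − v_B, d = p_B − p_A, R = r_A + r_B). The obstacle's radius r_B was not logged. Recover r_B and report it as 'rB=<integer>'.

m = 3260
d = (10, 10);  v_rel = (7, 4),  |v_rel|² = 65
v_rel×d = (7)·(10) − (4)·(10) = 30
since m = R²·65 − 30²:  R² = (900 + 3260) / 65 = 64
R = √64 = 8  ⇒  r_B = 8 − 4 = 4

rB=4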